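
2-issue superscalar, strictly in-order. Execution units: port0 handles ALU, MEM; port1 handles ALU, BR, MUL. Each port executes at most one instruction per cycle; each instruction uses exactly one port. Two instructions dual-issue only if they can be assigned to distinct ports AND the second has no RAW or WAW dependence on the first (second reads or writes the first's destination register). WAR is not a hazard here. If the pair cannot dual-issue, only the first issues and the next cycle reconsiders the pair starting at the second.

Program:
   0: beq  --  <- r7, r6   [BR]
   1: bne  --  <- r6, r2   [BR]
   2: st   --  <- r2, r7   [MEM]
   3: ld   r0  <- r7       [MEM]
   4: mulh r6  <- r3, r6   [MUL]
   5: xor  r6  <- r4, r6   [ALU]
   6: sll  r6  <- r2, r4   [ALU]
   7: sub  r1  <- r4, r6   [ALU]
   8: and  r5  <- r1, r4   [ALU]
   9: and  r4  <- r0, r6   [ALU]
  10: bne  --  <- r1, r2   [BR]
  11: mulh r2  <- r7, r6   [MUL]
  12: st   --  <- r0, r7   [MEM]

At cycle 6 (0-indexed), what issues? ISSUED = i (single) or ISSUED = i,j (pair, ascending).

  cy0 -> i0 (beq) no-port BR/BR
  cy1 -> i1/i2 (bne+st) dual
  cy2 -> i3/i4 (ld+mulh) dual
  cy3 -> i5 (xor) WAW r6
  cy4 -> i6 (sll) RAW r6
  cy5 -> i7 (sub) RAW r1
  cy6 -> i8/i9 (and+and) dual
  cy7 -> i10 (bne) no-port BR/MUL
  cy8 -> i11/i12 (mulh+st) dual

ISSUED = 8,9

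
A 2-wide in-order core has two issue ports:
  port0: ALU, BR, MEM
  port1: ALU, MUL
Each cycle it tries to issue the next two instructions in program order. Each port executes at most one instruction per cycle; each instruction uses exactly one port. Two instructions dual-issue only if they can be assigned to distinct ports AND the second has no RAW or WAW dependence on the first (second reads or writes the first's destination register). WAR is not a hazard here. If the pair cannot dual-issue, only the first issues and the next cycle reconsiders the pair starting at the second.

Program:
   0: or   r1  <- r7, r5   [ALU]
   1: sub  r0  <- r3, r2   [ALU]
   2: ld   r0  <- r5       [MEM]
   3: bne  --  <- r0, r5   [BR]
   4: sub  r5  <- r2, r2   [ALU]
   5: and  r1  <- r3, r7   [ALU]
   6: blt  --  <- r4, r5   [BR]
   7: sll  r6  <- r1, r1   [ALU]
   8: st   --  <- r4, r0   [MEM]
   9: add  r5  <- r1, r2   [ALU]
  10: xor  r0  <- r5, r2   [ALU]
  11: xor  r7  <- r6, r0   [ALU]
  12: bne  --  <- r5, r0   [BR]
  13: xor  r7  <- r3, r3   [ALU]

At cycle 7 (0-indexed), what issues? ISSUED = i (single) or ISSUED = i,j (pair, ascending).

c0: i0&i1 or+sub  dual
c1: i2 ld  no-port MEM/BR
c2: i3&i4 bne+sub  dual
c3: i5&i6 and+blt  dual
c4: i7&i8 sll+st  dual
c5: i9 add  RAW r5
c6: i10 xor  RAW r0
c7: i11&i12 xor+bne  dual
c8: i13 xor  tail

ISSUED = 11,12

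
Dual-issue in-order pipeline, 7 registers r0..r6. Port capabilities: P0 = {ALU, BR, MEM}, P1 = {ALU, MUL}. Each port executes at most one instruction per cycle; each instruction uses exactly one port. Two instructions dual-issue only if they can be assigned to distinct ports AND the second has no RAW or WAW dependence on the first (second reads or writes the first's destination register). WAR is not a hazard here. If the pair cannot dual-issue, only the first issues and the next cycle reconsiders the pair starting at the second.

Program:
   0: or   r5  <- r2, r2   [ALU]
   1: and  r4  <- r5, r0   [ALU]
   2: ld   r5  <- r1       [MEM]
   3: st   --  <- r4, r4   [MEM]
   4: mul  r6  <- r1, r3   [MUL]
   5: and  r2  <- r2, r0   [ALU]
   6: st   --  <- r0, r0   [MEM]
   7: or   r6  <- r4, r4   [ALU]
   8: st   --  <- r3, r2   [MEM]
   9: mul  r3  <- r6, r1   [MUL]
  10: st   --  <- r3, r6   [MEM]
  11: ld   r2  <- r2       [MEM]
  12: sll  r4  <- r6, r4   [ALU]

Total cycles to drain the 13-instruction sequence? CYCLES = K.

CYCLES = 8

#0 head=0: or i0 RAW r5
#1 head=1: and/ld i1&i2 2-wide
#2 head=3: st/mul i3&i4 2-wide
#3 head=5: and/st i5&i6 2-wide
#4 head=7: or/st i7&i8 2-wide
#5 head=9: mul i9 RAW r3
#6 head=10: st i10 no-port MEM/MEM
#7 head=11: ld/sll i11&i12 2-wide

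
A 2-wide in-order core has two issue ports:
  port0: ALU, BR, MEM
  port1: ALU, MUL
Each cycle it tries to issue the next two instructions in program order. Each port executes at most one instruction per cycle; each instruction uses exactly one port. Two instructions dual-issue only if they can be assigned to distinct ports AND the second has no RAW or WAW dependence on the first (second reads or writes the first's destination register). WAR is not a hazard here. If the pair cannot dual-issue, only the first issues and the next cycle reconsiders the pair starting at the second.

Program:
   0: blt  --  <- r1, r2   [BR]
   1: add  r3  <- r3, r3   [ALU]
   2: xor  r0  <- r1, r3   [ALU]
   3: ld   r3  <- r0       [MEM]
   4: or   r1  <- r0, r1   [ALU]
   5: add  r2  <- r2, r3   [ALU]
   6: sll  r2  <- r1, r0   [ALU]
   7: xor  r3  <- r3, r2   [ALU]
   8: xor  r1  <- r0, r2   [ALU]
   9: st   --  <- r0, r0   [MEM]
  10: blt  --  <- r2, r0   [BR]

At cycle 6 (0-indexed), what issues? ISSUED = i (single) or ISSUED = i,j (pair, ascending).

  cy0 -> i0+i1 (blt+add) 2-wide
  cy1 -> i2 (xor) RAW r0
  cy2 -> i3+i4 (ld+or) 2-wide
  cy3 -> i5 (add) WAW r2
  cy4 -> i6 (sll) RAW r2
  cy5 -> i7+i8 (xor+xor) 2-wide
  cy6 -> i9 (st) no-port MEM/BR
  cy7 -> i10 (blt) tail

ISSUED = 9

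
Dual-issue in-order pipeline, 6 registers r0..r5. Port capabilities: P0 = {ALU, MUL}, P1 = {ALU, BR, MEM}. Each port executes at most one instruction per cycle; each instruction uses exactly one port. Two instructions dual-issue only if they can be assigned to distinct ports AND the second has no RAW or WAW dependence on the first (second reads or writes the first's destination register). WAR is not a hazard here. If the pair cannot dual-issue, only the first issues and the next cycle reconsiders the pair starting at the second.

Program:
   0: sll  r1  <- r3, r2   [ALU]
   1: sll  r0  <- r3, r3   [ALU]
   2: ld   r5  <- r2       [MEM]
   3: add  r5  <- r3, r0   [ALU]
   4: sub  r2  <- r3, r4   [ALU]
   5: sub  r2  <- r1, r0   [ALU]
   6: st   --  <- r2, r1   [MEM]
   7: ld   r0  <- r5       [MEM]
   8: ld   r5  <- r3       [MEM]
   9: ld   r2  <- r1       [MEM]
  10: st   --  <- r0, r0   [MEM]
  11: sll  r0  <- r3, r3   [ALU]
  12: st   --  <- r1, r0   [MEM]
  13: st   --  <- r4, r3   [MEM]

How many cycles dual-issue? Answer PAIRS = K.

0. sll;sll @i0/i1  | 2-wide
1. ld @i2  | WAW r5
2. add;sub @i3/i4  | 2-wide
3. sub @i5  | RAW r2
4. st @i6  | no-port MEM/MEM
5. ld @i7  | no-port MEM/MEM
6. ld @i8  | no-port MEM/MEM
7. ld @i9  | no-port MEM/MEM
8. st;sll @i10/i11  | 2-wide
9. st @i12  | no-port MEM/MEM
10. st @i13  | tail

PAIRS = 3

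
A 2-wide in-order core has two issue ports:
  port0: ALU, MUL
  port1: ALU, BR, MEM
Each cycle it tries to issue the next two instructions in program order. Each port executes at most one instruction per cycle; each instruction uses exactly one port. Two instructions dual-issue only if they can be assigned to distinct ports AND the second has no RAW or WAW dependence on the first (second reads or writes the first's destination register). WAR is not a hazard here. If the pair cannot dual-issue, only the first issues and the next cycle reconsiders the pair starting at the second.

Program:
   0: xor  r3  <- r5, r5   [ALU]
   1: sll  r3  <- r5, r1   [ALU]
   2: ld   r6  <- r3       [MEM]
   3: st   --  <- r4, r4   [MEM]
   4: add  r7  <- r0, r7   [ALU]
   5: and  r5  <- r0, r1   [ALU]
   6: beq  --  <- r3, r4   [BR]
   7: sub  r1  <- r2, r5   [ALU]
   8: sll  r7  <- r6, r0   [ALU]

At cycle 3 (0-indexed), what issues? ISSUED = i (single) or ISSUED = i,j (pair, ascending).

ISSUED = 3,4

t=0 i0:xor ; WAW r3
t=1 i1:sll ; RAW r3
t=2 i2:ld ; no-port MEM/MEM
t=3 i3,i4:st add ; dual
t=4 i5,i6:and beq ; dual
t=5 i7,i8:sub sll ; dual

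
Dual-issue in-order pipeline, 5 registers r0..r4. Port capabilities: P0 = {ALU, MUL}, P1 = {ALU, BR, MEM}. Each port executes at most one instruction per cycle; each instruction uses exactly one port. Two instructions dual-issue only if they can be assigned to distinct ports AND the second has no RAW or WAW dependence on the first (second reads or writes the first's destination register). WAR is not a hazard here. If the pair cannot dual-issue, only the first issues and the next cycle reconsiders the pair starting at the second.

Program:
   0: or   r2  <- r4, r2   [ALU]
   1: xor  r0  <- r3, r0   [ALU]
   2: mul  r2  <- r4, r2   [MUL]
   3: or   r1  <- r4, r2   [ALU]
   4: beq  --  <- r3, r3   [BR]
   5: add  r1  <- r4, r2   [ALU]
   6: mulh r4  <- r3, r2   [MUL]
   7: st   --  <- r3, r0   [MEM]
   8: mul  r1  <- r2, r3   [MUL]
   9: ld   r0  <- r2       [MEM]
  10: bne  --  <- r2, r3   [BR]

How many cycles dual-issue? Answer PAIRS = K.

PAIRS = 4

c0: i0+i1 or.ALU;xor.ALU  2-wide
c1: i2 mul.MUL  RAW r2
c2: i3+i4 or.ALU;beq.BR  2-wide
c3: i5+i6 add.ALU;mulh.MUL  2-wide
c4: i7+i8 st.MEM;mul.MUL  2-wide
c5: i9 ld.MEM  no-port MEM/BR
c6: i10 bne.BR  tail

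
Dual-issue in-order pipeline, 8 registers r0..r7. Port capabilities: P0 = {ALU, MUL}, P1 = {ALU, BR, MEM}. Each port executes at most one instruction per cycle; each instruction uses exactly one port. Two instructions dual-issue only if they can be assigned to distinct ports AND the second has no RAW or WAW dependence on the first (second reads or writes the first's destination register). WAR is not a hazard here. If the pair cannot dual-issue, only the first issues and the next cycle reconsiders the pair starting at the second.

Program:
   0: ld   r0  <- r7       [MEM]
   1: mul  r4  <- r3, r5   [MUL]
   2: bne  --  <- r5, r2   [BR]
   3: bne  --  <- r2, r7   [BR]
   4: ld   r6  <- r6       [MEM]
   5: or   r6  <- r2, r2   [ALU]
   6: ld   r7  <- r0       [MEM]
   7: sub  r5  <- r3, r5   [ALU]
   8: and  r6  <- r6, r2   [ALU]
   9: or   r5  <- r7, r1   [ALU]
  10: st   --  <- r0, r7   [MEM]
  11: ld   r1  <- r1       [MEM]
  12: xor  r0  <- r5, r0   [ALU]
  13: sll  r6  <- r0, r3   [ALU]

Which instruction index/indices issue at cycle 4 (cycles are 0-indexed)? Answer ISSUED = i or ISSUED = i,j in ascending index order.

ISSUED = 5,6

  cy0 -> i0/i1 (ld.MEM/mul.MUL) 2-wide
  cy1 -> i2 (bne.BR) no-port BR/BR
  cy2 -> i3 (bne.BR) no-port BR/MEM
  cy3 -> i4 (ld.MEM) WAW r6
  cy4 -> i5/i6 (or.ALU/ld.MEM) 2-wide
  cy5 -> i7/i8 (sub.ALU/and.ALU) 2-wide
  cy6 -> i9/i10 (or.ALU/st.MEM) 2-wide
  cy7 -> i11/i12 (ld.MEM/xor.ALU) 2-wide
  cy8 -> i13 (sll.ALU) tail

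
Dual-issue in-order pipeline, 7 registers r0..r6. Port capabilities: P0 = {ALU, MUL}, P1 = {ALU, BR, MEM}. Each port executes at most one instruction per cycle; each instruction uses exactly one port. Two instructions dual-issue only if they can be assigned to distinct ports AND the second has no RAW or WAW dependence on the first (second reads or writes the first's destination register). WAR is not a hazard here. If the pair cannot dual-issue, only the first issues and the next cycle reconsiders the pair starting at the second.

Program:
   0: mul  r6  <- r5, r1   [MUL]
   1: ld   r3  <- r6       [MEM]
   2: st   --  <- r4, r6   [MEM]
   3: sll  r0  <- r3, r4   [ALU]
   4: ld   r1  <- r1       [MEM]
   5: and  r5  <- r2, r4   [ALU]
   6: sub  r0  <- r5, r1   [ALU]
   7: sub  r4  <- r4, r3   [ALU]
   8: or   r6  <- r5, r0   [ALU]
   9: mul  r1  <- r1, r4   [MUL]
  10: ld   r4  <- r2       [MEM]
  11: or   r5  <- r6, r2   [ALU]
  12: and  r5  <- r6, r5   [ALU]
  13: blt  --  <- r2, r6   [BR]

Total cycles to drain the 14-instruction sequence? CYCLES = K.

CYCLES = 8

  cy0 -> i0 (mul.MUL) RAW r6
  cy1 -> i1 (ld.MEM) no-port MEM/MEM
  cy2 -> i2+i3 (st.MEM+sll.ALU) 2-wide
  cy3 -> i4+i5 (ld.MEM+and.ALU) 2-wide
  cy4 -> i6+i7 (sub.ALU+sub.ALU) 2-wide
  cy5 -> i8+i9 (or.ALU+mul.MUL) 2-wide
  cy6 -> i10+i11 (ld.MEM+or.ALU) 2-wide
  cy7 -> i12+i13 (and.ALU+blt.BR) 2-wide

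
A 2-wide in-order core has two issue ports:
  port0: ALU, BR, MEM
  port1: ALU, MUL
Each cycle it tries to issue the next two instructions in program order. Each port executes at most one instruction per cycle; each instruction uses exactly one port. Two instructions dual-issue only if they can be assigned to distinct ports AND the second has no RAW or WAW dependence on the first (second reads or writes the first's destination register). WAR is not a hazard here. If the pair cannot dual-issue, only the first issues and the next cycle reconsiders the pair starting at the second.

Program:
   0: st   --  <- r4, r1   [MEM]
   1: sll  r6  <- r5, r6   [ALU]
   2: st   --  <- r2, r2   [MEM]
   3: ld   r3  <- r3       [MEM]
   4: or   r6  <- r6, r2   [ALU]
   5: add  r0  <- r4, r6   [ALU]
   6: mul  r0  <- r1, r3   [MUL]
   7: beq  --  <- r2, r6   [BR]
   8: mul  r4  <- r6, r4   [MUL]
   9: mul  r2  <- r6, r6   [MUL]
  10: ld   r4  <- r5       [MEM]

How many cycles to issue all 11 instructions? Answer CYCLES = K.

[0] i0&i1  st+sll  -- pair
[1] i2  st  -- no-port MEM/MEM
[2] i3&i4  ld+or  -- pair
[3] i5  add  -- WAW r0
[4] i6&i7  mul+beq  -- pair
[5] i8  mul  -- no-port MUL/MUL
[6] i9&i10  mul+ld  -- pair

CYCLES = 7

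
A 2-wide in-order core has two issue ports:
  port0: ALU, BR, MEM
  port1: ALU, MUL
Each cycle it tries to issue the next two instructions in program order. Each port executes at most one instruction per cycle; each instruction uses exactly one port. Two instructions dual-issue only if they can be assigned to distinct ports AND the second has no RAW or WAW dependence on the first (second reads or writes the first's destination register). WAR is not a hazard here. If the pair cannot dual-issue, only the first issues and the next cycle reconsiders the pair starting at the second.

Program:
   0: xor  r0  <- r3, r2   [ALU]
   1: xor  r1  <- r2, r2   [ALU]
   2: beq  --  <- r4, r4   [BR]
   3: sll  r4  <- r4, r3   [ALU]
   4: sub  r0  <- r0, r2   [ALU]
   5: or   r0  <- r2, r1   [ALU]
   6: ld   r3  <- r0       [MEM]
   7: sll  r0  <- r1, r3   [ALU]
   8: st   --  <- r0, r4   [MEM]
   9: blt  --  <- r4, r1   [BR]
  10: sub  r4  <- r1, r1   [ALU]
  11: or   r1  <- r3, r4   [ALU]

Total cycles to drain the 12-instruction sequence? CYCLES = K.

#0 head=0: xor.ALU+xor.ALU i0&i1 pair
#1 head=2: beq.BR+sll.ALU i2&i3 pair
#2 head=4: sub.ALU i4 WAW r0
#3 head=5: or.ALU i5 RAW r0
#4 head=6: ld.MEM i6 RAW r3
#5 head=7: sll.ALU i7 RAW r0
#6 head=8: st.MEM i8 no-port MEM/BR
#7 head=9: blt.BR+sub.ALU i9&i10 pair
#8 head=11: or.ALU i11 tail

CYCLES = 9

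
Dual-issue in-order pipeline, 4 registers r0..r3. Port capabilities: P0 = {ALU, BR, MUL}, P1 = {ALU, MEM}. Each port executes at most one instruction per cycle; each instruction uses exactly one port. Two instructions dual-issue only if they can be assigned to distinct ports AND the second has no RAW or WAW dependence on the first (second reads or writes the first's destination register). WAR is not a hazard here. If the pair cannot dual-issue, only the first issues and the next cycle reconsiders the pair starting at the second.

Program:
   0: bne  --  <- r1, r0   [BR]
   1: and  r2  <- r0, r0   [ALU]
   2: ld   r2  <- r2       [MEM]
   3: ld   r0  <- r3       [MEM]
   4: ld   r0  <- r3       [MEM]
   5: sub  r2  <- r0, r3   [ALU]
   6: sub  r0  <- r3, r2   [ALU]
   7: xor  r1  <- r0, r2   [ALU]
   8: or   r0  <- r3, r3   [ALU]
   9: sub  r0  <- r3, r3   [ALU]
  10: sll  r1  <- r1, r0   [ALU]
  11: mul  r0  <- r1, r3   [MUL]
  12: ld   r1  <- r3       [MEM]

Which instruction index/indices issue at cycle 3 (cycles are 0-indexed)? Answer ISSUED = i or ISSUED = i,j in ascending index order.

ISSUED = 4

[0] i0&i1  bne.BR;and.ALU  -- dual
[1] i2  ld.MEM  -- no-port MEM/MEM
[2] i3  ld.MEM  -- no-port MEM/MEM
[3] i4  ld.MEM  -- RAW r0
[4] i5  sub.ALU  -- RAW r2
[5] i6  sub.ALU  -- RAW r0
[6] i7&i8  xor.ALU;or.ALU  -- dual
[7] i9  sub.ALU  -- RAW r0
[8] i10  sll.ALU  -- RAW r1
[9] i11&i12  mul.MUL;ld.MEM  -- dual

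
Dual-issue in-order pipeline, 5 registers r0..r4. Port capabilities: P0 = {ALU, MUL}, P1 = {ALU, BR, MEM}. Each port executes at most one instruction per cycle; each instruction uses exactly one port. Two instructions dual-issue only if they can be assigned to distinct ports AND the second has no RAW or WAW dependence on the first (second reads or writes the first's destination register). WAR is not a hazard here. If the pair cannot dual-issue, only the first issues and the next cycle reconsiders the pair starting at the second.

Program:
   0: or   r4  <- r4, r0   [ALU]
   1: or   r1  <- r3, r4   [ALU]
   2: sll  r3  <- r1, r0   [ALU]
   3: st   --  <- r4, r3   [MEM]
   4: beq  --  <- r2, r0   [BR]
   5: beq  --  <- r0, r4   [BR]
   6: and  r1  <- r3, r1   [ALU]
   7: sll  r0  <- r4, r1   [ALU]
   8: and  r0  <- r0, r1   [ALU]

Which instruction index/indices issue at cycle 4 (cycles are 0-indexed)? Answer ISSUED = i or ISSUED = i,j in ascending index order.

[0] i0  or.ALU  -- RAW r4
[1] i1  or.ALU  -- RAW r1
[2] i2  sll.ALU  -- RAW r3
[3] i3  st.MEM  -- no-port MEM/BR
[4] i4  beq.BR  -- no-port BR/BR
[5] i5+i6  beq.BR;and.ALU  -- dual
[6] i7  sll.ALU  -- RAW+WAW r0
[7] i8  and.ALU  -- tail

ISSUED = 4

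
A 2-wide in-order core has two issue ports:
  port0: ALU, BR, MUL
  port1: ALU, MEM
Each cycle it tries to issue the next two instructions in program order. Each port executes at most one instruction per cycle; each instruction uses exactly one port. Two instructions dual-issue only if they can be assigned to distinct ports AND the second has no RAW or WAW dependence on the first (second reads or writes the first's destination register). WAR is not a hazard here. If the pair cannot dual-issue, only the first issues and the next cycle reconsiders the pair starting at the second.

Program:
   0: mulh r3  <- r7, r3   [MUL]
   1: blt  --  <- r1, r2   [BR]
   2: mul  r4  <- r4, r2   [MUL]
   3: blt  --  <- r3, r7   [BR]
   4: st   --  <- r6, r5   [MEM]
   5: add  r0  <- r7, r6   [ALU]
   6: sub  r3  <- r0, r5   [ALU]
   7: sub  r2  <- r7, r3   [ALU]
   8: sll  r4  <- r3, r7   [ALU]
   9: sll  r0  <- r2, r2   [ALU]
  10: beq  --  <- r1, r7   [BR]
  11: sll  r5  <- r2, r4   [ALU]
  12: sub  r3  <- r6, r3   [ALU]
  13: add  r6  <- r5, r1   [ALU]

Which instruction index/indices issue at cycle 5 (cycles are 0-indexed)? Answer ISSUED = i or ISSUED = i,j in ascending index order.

ISSUED = 6

[0] i0  mulh.MUL  -- no-port MUL/BR
[1] i1  blt.BR  -- no-port BR/MUL
[2] i2  mul.MUL  -- no-port MUL/BR
[3] i3&i4  blt.BR;st.MEM  -- dual
[4] i5  add.ALU  -- RAW r0
[5] i6  sub.ALU  -- RAW r3
[6] i7&i8  sub.ALU;sll.ALU  -- dual
[7] i9&i10  sll.ALU;beq.BR  -- dual
[8] i11&i12  sll.ALU;sub.ALU  -- dual
[9] i13  add.ALU  -- tail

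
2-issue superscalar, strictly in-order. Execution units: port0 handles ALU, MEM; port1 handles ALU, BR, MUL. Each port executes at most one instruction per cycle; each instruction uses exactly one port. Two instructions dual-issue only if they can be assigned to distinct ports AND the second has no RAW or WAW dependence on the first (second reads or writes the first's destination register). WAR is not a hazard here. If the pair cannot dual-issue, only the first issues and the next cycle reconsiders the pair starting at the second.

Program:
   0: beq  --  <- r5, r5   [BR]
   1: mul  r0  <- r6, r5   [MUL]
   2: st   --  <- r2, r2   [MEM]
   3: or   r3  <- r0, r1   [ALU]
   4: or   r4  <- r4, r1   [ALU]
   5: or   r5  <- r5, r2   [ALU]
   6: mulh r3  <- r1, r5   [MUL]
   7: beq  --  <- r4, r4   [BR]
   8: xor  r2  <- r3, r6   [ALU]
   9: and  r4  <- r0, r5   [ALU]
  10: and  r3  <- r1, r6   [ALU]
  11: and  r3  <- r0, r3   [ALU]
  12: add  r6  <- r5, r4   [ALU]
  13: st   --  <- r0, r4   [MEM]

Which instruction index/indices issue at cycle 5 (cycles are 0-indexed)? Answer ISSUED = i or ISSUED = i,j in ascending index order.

ISSUED = 7,8

#0 head=0: beq.BR i0 no-port BR/MUL
#1 head=1: mul.MUL st.MEM i1,i2 pair
#2 head=3: or.ALU or.ALU i3,i4 pair
#3 head=5: or.ALU i5 RAW r5
#4 head=6: mulh.MUL i6 no-port MUL/BR
#5 head=7: beq.BR xor.ALU i7,i8 pair
#6 head=9: and.ALU and.ALU i9,i10 pair
#7 head=11: and.ALU add.ALU i11,i12 pair
#8 head=13: st.MEM i13 tail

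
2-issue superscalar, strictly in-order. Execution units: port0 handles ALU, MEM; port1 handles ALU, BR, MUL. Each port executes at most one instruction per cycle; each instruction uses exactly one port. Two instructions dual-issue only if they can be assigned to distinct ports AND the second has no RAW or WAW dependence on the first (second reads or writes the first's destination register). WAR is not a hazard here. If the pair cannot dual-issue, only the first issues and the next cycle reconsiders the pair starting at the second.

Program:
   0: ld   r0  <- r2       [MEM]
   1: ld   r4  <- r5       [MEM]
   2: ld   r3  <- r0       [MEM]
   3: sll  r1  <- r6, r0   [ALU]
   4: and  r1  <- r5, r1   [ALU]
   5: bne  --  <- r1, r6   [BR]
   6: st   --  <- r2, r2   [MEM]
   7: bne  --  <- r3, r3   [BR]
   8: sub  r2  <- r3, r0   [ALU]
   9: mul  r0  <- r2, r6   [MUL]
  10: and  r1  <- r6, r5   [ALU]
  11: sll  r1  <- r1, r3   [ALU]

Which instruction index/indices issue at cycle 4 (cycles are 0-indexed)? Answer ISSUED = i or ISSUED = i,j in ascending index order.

ISSUED = 5,6

  cy0 -> i0 (ld.MEM) no-port MEM/MEM
  cy1 -> i1 (ld.MEM) no-port MEM/MEM
  cy2 -> i2,i3 (ld.MEM sll.ALU) 2-wide
  cy3 -> i4 (and.ALU) RAW r1
  cy4 -> i5,i6 (bne.BR st.MEM) 2-wide
  cy5 -> i7,i8 (bne.BR sub.ALU) 2-wide
  cy6 -> i9,i10 (mul.MUL and.ALU) 2-wide
  cy7 -> i11 (sll.ALU) tail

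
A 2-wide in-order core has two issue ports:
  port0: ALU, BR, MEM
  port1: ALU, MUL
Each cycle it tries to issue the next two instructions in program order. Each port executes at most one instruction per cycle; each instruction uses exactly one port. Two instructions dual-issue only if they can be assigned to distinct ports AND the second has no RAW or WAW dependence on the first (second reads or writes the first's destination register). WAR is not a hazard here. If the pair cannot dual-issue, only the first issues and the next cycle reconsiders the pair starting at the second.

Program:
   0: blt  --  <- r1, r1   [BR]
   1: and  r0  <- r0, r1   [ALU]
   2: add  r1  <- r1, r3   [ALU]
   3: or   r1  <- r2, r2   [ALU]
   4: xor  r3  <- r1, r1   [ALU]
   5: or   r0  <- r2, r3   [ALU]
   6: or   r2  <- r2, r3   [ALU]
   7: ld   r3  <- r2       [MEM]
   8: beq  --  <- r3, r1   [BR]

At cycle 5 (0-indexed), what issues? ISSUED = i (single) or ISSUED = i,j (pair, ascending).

c0: i0+i1 blt.BR+and.ALU  dual
c1: i2 add.ALU  WAW r1
c2: i3 or.ALU  RAW r1
c3: i4 xor.ALU  RAW r3
c4: i5+i6 or.ALU+or.ALU  dual
c5: i7 ld.MEM  no-port MEM/BR
c6: i8 beq.BR  tail

ISSUED = 7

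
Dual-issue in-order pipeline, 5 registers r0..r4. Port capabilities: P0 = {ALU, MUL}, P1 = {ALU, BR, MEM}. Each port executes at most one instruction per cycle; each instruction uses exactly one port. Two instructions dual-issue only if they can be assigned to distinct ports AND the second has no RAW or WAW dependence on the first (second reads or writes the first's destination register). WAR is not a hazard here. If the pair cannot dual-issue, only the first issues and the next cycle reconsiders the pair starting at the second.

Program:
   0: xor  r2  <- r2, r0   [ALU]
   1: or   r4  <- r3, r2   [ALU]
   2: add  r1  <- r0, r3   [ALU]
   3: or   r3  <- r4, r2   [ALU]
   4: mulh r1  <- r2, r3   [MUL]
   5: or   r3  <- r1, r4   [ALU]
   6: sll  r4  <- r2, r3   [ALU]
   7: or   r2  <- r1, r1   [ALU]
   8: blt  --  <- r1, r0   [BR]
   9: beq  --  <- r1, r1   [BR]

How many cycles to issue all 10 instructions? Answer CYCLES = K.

CYCLES = 8

0. xor @i0  | RAW r2
1. or+add @i1,i2  | pair
2. or @i3  | RAW r3
3. mulh @i4  | RAW r1
4. or @i5  | RAW r3
5. sll+or @i6,i7  | pair
6. blt @i8  | no-port BR/BR
7. beq @i9  | tail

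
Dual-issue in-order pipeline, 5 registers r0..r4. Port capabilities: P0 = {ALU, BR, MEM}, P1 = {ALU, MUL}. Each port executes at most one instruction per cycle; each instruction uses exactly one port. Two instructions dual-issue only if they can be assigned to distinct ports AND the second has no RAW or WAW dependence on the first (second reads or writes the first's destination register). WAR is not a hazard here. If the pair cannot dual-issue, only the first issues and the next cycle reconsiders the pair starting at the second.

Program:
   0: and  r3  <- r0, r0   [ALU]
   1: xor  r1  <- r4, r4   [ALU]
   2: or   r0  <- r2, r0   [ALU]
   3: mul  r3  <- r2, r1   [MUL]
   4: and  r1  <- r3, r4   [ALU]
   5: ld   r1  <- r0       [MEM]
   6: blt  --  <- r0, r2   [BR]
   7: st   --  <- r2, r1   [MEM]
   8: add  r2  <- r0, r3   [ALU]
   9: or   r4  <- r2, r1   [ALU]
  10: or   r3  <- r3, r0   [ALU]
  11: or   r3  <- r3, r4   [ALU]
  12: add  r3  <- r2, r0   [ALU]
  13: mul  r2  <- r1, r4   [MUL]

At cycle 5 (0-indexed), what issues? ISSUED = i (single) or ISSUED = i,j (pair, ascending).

ISSUED = 7,8

  cy0 -> i0/i1 (and.ALU;xor.ALU) pair
  cy1 -> i2/i3 (or.ALU;mul.MUL) pair
  cy2 -> i4 (and.ALU) WAW r1
  cy3 -> i5 (ld.MEM) no-port MEM/BR
  cy4 -> i6 (blt.BR) no-port BR/MEM
  cy5 -> i7/i8 (st.MEM;add.ALU) pair
  cy6 -> i9/i10 (or.ALU;or.ALU) pair
  cy7 -> i11 (or.ALU) WAW r3
  cy8 -> i12/i13 (add.ALU;mul.MUL) pair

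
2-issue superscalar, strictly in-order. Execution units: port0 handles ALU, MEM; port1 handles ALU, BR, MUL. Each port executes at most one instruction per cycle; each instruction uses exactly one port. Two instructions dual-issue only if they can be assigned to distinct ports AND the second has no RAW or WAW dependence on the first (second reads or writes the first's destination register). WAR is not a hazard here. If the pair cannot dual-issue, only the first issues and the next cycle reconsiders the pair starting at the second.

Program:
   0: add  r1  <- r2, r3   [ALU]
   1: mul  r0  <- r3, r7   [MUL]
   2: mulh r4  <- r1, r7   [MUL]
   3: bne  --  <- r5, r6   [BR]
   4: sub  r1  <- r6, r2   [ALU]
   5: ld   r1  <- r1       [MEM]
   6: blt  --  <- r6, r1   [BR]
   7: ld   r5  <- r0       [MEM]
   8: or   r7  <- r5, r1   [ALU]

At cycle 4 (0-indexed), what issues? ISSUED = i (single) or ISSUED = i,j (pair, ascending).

t=0 i0+i1:add.ALU/mul.MUL ; dual
t=1 i2:mulh.MUL ; no-port MUL/BR
t=2 i3+i4:bne.BR/sub.ALU ; dual
t=3 i5:ld.MEM ; RAW r1
t=4 i6+i7:blt.BR/ld.MEM ; dual
t=5 i8:or.ALU ; tail

ISSUED = 6,7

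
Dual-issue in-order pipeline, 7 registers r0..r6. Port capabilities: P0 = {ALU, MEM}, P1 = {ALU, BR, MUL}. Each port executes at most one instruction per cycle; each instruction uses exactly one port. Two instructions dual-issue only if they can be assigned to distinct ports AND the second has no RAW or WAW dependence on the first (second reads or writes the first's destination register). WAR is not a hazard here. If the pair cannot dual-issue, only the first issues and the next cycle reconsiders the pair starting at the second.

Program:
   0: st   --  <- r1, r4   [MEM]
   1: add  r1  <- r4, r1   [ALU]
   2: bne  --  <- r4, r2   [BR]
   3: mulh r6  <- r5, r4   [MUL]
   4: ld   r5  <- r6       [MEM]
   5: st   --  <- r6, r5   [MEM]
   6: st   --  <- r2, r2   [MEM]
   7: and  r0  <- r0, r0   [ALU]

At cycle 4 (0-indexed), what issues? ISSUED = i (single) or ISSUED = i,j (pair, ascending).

ISSUED = 5

t=0 i0,i1:st.MEM/add.ALU ; 2-wide
t=1 i2:bne.BR ; no-port BR/MUL
t=2 i3:mulh.MUL ; RAW r6
t=3 i4:ld.MEM ; no-port MEM/MEM
t=4 i5:st.MEM ; no-port MEM/MEM
t=5 i6,i7:st.MEM/and.ALU ; 2-wide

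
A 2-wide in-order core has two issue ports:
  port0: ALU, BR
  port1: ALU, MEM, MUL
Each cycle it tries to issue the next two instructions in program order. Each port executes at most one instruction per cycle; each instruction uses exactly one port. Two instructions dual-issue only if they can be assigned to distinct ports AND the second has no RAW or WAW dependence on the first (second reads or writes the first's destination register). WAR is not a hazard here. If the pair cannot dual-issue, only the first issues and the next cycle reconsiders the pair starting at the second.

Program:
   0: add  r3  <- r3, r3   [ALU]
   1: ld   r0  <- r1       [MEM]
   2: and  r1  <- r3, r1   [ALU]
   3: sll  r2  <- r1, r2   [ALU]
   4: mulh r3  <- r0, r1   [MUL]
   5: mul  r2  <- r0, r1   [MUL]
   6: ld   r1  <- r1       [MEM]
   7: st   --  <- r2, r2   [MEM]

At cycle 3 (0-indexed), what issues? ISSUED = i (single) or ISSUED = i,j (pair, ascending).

ISSUED = 5

  cy0 -> i0,i1 (add ld) dual
  cy1 -> i2 (and) RAW r1
  cy2 -> i3,i4 (sll mulh) dual
  cy3 -> i5 (mul) no-port MUL/MEM
  cy4 -> i6 (ld) no-port MEM/MEM
  cy5 -> i7 (st) tail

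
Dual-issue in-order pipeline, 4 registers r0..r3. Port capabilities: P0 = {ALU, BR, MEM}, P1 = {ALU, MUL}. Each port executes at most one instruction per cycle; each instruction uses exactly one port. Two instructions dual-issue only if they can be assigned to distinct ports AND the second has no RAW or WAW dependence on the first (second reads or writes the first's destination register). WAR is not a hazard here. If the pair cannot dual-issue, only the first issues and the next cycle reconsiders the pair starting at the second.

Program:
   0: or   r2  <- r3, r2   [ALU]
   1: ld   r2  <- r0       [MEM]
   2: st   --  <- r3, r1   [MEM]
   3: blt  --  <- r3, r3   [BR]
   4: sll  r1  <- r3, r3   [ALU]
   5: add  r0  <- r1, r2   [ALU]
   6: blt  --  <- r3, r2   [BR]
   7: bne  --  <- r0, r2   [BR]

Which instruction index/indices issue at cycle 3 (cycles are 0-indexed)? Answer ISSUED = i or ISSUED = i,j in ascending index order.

ISSUED = 3,4

  cy0 -> i0 (or.ALU) WAW r2
  cy1 -> i1 (ld.MEM) no-port MEM/MEM
  cy2 -> i2 (st.MEM) no-port MEM/BR
  cy3 -> i3&i4 (blt.BR sll.ALU) pair
  cy4 -> i5&i6 (add.ALU blt.BR) pair
  cy5 -> i7 (bne.BR) tail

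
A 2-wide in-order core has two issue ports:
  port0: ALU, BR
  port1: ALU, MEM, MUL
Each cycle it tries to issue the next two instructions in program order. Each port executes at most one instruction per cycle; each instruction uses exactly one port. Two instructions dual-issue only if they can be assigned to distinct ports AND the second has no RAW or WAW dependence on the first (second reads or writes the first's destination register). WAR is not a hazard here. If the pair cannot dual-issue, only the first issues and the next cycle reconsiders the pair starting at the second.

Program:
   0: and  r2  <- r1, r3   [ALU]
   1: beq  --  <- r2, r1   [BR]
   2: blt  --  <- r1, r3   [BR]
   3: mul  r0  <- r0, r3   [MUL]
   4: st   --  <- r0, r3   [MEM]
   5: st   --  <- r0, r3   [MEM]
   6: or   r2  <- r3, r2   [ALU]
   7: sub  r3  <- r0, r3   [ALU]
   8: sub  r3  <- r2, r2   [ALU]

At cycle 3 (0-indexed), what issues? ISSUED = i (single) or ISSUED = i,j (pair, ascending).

ISSUED = 4

t=0 i0:and.ALU ; RAW r2
t=1 i1:beq.BR ; no-port BR/BR
t=2 i2&i3:blt.BR mul.MUL ; 2-wide
t=3 i4:st.MEM ; no-port MEM/MEM
t=4 i5&i6:st.MEM or.ALU ; 2-wide
t=5 i7:sub.ALU ; WAW r3
t=6 i8:sub.ALU ; tail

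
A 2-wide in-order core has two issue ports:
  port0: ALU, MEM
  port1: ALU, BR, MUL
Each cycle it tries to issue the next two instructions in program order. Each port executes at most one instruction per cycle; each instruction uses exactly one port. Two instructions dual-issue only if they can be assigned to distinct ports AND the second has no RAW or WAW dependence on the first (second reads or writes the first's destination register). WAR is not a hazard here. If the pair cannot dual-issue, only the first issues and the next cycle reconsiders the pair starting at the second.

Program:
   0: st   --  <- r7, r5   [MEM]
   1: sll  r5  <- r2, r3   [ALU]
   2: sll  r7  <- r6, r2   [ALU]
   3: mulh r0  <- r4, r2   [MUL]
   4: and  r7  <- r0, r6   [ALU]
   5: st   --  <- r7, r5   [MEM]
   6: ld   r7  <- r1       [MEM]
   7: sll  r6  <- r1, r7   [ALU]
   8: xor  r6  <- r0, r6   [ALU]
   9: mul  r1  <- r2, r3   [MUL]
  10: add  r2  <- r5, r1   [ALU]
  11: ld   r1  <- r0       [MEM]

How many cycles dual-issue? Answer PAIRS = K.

PAIRS = 4

0. st+sll @i0+i1  | dual
1. sll+mulh @i2+i3  | dual
2. and @i4  | RAW r7
3. st @i5  | no-port MEM/MEM
4. ld @i6  | RAW r7
5. sll @i7  | RAW+WAW r6
6. xor+mul @i8+i9  | dual
7. add+ld @i10+i11  | dual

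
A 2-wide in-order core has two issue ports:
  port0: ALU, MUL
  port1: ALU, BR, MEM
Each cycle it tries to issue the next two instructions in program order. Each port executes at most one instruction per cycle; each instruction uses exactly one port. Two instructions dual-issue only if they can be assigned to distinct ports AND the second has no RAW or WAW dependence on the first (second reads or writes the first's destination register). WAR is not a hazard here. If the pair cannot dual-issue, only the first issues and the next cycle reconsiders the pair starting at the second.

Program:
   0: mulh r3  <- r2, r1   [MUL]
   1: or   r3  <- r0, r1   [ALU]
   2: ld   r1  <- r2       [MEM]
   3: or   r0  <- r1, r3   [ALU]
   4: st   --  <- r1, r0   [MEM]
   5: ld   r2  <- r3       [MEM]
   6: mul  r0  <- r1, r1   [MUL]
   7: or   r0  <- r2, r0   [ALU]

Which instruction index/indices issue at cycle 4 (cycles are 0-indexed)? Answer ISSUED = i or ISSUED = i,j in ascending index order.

ISSUED = 5,6

  cy0 -> i0 (mulh) WAW r3
  cy1 -> i1/i2 (or;ld) dual
  cy2 -> i3 (or) RAW r0
  cy3 -> i4 (st) no-port MEM/MEM
  cy4 -> i5/i6 (ld;mul) dual
  cy5 -> i7 (or) tail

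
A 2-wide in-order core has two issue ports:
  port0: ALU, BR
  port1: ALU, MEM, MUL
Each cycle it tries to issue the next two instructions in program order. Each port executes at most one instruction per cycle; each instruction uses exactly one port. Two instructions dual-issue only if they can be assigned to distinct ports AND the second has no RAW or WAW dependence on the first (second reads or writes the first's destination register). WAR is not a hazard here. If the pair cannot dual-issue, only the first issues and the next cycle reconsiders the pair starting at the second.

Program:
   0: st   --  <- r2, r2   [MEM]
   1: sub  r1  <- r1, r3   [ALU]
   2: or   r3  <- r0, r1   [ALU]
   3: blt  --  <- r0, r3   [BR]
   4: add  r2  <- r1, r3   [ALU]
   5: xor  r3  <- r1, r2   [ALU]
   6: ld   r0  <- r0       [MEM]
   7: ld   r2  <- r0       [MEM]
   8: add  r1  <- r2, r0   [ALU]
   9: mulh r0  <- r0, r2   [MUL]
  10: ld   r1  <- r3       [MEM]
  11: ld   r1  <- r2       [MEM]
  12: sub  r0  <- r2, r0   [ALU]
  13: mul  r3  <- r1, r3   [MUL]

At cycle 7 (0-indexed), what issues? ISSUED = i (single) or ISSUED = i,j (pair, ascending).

0. st sub @i0/i1  | 2-wide
1. or @i2  | RAW r3
2. blt add @i3/i4  | 2-wide
3. xor ld @i5/i6  | 2-wide
4. ld @i7  | RAW r2
5. add mulh @i8/i9  | 2-wide
6. ld @i10  | no-port MEM/MEM
7. ld sub @i11/i12  | 2-wide
8. mul @i13  | tail

ISSUED = 11,12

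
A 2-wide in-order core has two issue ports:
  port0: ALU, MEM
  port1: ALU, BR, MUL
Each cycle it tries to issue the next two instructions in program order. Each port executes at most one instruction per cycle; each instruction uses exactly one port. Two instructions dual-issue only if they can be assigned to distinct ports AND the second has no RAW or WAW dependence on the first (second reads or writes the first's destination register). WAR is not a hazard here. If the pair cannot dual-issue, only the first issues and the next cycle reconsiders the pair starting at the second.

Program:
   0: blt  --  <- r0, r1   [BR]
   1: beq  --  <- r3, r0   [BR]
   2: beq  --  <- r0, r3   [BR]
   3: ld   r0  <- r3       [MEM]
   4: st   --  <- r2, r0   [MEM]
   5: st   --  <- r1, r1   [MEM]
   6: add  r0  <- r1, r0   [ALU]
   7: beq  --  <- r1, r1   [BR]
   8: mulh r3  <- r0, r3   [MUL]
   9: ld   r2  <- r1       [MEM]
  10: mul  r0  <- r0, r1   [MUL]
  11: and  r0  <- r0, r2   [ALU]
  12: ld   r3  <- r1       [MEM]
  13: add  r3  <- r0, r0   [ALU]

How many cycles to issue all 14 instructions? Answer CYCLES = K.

CYCLES = 10

0. blt @i0  | no-port BR/BR
1. beq @i1  | no-port BR/BR
2. beq+ld @i2,i3  | pair
3. st @i4  | no-port MEM/MEM
4. st+add @i5,i6  | pair
5. beq @i7  | no-port BR/MUL
6. mulh+ld @i8,i9  | pair
7. mul @i10  | RAW+WAW r0
8. and+ld @i11,i12  | pair
9. add @i13  | tail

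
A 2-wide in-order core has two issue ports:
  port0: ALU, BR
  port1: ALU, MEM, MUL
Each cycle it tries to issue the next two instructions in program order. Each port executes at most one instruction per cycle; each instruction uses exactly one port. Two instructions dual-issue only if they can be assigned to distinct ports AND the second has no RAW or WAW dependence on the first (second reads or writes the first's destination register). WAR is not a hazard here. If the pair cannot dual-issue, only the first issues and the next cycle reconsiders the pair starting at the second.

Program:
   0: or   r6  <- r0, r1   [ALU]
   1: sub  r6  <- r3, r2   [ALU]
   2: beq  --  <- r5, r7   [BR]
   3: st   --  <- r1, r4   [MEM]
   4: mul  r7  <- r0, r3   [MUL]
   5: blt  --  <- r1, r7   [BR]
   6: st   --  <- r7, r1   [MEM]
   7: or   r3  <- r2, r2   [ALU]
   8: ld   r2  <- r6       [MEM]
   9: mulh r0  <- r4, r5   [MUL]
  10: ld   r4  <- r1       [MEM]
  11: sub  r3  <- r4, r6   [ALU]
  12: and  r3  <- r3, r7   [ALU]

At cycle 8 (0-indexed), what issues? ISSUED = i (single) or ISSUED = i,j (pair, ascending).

ISSUED = 11

[0] i0  or  -- WAW r6
[1] i1/i2  sub beq  -- pair
[2] i3  st  -- no-port MEM/MUL
[3] i4  mul  -- RAW r7
[4] i5/i6  blt st  -- pair
[5] i7/i8  or ld  -- pair
[6] i9  mulh  -- no-port MUL/MEM
[7] i10  ld  -- RAW r4
[8] i11  sub  -- RAW+WAW r3
[9] i12  and  -- tail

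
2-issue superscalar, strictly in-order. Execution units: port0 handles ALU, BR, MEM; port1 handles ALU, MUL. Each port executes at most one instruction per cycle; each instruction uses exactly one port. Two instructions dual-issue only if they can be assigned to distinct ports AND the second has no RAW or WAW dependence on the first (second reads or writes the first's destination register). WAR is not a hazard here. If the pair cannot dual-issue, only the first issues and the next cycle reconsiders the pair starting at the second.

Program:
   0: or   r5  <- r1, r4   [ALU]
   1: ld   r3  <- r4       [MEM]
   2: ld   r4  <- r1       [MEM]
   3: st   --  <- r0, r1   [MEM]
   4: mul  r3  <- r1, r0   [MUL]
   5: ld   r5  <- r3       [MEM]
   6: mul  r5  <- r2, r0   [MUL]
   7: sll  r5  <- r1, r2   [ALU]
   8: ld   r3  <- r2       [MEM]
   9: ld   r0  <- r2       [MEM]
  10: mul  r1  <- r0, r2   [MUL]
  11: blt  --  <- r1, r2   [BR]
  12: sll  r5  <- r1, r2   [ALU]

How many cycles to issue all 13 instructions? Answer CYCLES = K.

  cy0 -> i0&i1 (or.ALU ld.MEM) dual
  cy1 -> i2 (ld.MEM) no-port MEM/MEM
  cy2 -> i3&i4 (st.MEM mul.MUL) dual
  cy3 -> i5 (ld.MEM) WAW r5
  cy4 -> i6 (mul.MUL) WAW r5
  cy5 -> i7&i8 (sll.ALU ld.MEM) dual
  cy6 -> i9 (ld.MEM) RAW r0
  cy7 -> i10 (mul.MUL) RAW r1
  cy8 -> i11&i12 (blt.BR sll.ALU) dual

CYCLES = 9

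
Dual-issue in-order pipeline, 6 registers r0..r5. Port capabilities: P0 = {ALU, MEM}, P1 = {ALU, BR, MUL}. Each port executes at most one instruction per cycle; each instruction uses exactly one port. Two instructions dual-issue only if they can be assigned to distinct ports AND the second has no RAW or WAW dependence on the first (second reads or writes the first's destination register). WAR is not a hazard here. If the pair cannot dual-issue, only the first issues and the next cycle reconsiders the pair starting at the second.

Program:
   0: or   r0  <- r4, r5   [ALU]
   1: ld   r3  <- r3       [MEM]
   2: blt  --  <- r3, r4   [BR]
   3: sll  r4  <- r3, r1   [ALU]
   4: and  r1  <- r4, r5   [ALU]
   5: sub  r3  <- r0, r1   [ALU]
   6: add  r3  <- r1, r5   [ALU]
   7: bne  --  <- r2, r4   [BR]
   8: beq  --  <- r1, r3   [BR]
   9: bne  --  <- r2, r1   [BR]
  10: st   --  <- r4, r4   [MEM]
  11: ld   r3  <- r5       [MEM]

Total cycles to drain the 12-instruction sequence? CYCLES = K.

c0: i0+i1 or ld  pair
c1: i2+i3 blt sll  pair
c2: i4 and  RAW r1
c3: i5 sub  WAW r3
c4: i6+i7 add bne  pair
c5: i8 beq  no-port BR/BR
c6: i9+i10 bne st  pair
c7: i11 ld  tail

CYCLES = 8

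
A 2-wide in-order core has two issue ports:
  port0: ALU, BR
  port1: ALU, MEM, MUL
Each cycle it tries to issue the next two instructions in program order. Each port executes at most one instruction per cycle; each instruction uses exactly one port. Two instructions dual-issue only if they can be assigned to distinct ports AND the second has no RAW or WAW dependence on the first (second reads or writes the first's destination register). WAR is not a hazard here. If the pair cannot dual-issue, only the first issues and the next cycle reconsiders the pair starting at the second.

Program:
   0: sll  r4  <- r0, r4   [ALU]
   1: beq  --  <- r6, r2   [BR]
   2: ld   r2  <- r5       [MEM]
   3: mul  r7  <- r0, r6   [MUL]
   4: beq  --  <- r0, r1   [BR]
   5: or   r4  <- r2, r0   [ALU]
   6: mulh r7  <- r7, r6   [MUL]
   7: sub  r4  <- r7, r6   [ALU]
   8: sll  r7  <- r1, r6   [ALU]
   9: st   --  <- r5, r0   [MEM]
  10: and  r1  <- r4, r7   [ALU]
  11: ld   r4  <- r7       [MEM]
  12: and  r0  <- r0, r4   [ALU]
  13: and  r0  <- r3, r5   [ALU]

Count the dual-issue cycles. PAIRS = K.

PAIRS = 5

[0] i0,i1  sll beq  -- dual
[1] i2  ld  -- no-port MEM/MUL
[2] i3,i4  mul beq  -- dual
[3] i5,i6  or mulh  -- dual
[4] i7,i8  sub sll  -- dual
[5] i9,i10  st and  -- dual
[6] i11  ld  -- RAW r4
[7] i12  and  -- WAW r0
[8] i13  and  -- tail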